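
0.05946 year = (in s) 1.875e+06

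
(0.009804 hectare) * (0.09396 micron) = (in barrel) 5.794e-05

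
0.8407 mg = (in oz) 2.965e-05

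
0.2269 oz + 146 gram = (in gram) 152.4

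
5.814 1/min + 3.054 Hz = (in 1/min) 189.1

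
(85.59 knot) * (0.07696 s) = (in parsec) 1.098e-16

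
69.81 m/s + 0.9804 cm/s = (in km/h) 251.4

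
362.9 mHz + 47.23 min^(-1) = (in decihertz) 11.5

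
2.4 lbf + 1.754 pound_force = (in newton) 18.48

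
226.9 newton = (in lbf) 51.01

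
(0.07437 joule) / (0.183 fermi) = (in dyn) 4.064e+19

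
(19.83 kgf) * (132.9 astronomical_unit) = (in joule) 3.866e+15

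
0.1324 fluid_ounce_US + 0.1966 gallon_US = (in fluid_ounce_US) 25.3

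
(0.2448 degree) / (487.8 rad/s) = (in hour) 2.433e-09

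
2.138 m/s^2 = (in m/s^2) 2.138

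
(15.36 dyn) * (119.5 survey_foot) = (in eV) 3.492e+16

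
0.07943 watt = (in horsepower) 0.0001065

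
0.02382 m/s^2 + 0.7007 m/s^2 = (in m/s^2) 0.7245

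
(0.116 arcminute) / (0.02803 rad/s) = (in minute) 2.006e-05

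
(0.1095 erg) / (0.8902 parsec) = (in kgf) 4.065e-26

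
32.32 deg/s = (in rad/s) 0.5641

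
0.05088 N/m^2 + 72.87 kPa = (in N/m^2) 7.287e+04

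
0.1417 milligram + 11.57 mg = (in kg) 1.171e-05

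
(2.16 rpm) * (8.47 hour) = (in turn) 1098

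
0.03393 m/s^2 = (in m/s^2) 0.03393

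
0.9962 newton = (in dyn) 9.962e+04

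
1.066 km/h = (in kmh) 1.066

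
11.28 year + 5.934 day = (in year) 11.3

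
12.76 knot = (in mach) 0.01928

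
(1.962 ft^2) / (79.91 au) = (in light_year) 1.612e-30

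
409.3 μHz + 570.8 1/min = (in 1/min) 570.8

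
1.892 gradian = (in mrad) 29.72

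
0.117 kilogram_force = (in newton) 1.147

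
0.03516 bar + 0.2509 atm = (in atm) 0.2856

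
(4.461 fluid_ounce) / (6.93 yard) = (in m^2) 2.082e-05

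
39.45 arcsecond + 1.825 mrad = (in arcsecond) 415.9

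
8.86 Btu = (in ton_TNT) 2.234e-06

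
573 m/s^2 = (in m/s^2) 573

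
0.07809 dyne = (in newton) 7.809e-07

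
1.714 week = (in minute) 1.728e+04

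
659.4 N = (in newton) 659.4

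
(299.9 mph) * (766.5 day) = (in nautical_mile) 4.794e+06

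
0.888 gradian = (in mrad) 13.95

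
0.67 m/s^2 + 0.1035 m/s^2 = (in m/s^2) 0.7735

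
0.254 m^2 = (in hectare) 2.54e-05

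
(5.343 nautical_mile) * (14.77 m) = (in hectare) 14.62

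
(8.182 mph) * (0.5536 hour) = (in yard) 7972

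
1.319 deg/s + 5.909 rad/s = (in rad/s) 5.932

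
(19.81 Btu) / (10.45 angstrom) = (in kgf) 2.039e+12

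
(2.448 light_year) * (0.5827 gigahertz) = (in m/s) 1.35e+25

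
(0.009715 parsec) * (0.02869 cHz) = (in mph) 1.924e+11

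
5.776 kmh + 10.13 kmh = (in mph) 9.884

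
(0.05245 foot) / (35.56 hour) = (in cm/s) 1.249e-05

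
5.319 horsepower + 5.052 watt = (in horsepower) 5.326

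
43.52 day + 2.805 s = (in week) 6.217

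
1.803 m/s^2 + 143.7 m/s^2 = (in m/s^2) 145.5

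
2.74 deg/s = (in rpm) 0.4567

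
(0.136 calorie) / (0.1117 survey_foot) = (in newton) 16.71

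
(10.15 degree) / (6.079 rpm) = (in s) 0.2783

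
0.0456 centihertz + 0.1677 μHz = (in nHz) 4.562e+05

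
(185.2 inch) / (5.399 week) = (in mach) 4.231e-09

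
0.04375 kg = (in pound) 0.09645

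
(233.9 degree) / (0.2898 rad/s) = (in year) 4.467e-07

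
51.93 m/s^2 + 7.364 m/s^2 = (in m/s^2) 59.29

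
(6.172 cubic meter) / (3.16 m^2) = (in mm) 1953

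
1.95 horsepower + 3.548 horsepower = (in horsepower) 5.498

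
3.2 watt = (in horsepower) 0.004291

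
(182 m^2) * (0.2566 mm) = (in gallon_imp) 10.27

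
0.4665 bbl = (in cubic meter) 0.07417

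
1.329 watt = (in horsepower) 0.001782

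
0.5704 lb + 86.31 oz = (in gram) 2706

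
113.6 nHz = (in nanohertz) 113.6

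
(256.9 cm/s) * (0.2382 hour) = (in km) 2.203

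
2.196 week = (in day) 15.37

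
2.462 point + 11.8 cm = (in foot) 0.39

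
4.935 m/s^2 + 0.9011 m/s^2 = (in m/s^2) 5.836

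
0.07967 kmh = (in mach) 6.499e-05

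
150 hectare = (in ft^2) 1.615e+07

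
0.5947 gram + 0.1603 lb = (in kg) 0.07331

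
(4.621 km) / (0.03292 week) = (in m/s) 0.2321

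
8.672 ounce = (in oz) 8.672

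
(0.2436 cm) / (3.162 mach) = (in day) 2.619e-11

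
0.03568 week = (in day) 0.2498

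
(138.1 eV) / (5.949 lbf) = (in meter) 8.361e-19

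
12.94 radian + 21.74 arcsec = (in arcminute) 4.448e+04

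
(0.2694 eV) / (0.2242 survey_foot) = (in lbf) 1.42e-19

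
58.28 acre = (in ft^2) 2.539e+06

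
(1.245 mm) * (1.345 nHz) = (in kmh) 6.028e-12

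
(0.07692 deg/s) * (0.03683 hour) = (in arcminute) 611.9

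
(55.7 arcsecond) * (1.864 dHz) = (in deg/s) 0.002884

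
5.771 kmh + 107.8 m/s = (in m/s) 109.4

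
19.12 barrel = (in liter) 3040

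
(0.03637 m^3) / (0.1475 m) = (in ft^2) 2.654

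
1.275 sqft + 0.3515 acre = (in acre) 0.3515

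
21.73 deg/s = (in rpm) 3.622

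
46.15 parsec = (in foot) 4.672e+18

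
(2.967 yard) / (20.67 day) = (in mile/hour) 3.398e-06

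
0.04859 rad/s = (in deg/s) 2.784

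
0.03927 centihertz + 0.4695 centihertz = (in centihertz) 0.5088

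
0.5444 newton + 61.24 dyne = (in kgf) 0.05558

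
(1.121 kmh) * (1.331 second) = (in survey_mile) 0.0002575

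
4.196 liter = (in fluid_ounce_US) 141.9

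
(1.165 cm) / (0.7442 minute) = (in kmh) 0.0009393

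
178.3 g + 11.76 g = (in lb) 0.419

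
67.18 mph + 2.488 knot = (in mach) 0.09196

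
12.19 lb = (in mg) 5.529e+06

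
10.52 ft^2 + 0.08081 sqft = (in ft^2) 10.6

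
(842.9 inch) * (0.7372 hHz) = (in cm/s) 1.578e+05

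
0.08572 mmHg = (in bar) 0.0001143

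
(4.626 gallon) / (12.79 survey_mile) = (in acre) 2.102e-10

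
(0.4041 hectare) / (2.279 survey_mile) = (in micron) 1.102e+06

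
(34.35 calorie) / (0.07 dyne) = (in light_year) 2.17e-08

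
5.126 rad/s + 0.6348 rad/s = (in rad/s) 5.761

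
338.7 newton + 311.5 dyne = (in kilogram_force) 34.54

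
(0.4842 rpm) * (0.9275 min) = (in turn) 0.4491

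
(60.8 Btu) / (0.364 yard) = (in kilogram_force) 1.965e+04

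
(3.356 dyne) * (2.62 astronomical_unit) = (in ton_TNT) 0.003144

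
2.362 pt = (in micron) 833.3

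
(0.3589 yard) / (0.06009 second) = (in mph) 12.22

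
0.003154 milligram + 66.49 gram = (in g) 66.49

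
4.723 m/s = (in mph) 10.57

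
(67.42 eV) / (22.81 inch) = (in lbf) 4.191e-18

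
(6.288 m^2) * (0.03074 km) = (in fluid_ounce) 6.536e+06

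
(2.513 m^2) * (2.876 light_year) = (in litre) 6.838e+19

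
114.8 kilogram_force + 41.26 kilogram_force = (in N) 1530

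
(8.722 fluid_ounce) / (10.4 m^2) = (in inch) 0.0009765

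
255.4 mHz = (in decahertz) 0.02554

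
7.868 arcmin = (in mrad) 2.289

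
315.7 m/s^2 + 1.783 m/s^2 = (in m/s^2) 317.5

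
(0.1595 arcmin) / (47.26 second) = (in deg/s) 5.625e-05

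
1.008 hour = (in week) 0.006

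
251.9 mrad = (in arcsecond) 5.196e+04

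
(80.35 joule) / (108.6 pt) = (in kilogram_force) 213.9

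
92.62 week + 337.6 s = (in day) 648.3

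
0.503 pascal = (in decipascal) 5.03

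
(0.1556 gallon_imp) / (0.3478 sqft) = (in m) 0.02189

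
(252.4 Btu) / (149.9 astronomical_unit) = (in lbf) 2.67e-09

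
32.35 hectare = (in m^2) 3.235e+05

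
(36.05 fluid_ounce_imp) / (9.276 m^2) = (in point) 0.313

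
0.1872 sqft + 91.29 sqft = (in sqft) 91.48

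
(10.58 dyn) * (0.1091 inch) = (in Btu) 2.779e-10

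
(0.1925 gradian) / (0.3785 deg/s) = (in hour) 0.0001271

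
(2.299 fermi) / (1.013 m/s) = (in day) 2.627e-20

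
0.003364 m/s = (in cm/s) 0.3364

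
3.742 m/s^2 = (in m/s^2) 3.742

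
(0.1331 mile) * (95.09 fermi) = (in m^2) 2.037e-11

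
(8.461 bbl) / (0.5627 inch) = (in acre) 0.02326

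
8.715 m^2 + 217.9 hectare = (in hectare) 217.9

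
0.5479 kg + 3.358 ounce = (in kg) 0.6431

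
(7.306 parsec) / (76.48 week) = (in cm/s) 4.874e+11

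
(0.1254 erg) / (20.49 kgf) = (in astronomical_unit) 4.172e-22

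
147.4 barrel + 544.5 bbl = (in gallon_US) 2.906e+04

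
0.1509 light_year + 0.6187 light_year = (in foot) 2.389e+16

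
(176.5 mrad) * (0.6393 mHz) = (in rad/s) 0.0001128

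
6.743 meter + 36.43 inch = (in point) 2.174e+04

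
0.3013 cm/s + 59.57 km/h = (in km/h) 59.58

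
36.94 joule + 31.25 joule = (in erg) 6.819e+08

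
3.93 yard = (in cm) 359.4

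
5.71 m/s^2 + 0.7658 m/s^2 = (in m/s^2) 6.476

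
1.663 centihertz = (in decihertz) 0.1663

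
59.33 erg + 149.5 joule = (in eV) 9.331e+20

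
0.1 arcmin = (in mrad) 0.02909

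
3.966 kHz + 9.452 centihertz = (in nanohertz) 3.966e+12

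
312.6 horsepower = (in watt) 2.331e+05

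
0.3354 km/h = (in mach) 0.0002736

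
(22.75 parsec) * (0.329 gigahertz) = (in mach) 6.783e+23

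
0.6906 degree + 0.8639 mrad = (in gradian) 0.8223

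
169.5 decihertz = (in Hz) 16.95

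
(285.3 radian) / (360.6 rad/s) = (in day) 9.157e-06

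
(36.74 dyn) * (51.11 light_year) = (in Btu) 1.684e+11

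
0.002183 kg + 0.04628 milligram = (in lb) 0.004813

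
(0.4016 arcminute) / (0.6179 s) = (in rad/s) 0.0001891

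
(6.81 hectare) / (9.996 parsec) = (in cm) 2.208e-11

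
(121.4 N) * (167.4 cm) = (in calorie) 48.57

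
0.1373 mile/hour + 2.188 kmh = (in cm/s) 66.92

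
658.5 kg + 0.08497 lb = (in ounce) 2.323e+04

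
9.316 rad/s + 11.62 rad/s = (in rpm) 199.9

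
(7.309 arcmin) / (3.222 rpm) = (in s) 0.006301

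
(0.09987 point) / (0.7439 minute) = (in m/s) 7.894e-07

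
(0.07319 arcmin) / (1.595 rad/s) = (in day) 1.545e-10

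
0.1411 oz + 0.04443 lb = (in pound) 0.05325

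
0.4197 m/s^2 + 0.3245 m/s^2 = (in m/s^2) 0.7442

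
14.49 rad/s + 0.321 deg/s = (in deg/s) 830.5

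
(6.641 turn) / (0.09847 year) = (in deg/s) 0.0007699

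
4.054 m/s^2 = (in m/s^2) 4.054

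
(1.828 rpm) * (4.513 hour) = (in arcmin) 1.069e+07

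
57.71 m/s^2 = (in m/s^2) 57.71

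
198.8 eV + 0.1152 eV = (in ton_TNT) 7.617e-27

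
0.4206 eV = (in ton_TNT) 1.611e-29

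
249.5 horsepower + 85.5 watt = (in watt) 1.861e+05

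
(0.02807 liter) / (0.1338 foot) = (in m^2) 0.0006883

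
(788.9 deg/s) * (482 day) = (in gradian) 3.65e+10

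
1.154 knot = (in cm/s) 59.37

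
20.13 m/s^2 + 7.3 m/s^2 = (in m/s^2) 27.43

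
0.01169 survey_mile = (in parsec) 6.097e-16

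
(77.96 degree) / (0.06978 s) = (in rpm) 186.2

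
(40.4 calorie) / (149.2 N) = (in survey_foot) 3.717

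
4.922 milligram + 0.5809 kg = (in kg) 0.5809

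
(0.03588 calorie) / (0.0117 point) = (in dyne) 3.637e+09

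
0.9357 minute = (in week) 9.283e-05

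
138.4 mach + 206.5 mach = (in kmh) 4.228e+05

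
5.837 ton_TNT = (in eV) 1.524e+29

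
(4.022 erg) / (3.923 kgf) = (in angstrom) 104.5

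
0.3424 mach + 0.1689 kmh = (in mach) 0.3425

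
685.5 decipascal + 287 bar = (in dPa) 2.87e+08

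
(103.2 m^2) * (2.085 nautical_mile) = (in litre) 3.985e+08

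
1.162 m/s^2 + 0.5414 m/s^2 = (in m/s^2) 1.703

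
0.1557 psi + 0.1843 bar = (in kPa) 19.5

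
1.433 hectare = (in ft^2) 1.542e+05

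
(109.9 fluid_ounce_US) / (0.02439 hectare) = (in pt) 0.03777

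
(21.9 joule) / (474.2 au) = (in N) 3.087e-13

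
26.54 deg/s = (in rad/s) 0.4632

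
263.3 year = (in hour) 2.307e+06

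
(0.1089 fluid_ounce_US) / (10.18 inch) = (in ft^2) 0.0001341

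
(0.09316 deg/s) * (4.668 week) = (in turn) 730.6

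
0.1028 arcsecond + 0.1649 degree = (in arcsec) 593.7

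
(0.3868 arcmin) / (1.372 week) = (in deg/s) 7.769e-09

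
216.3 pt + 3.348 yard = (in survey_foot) 10.29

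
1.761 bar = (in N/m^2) 1.761e+05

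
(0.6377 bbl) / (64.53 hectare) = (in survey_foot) 5.155e-07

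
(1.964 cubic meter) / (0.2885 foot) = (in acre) 0.005519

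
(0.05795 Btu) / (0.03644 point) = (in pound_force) 1.069e+06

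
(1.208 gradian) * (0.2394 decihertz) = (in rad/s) 0.0004543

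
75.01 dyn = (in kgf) 7.649e-05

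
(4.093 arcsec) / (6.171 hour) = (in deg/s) 5.118e-08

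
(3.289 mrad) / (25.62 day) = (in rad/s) 1.486e-09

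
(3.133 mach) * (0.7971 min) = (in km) 51.02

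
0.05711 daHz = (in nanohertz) 5.711e+08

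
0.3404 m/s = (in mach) 0.0009997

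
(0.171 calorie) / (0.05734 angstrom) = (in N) 1.248e+11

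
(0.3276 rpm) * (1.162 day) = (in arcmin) 1.184e+07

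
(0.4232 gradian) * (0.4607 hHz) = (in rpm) 2.925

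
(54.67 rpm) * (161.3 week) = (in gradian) 3.556e+10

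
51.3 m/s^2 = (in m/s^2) 51.3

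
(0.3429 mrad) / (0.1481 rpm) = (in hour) 6.142e-06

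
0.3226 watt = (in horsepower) 0.0004326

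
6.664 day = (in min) 9596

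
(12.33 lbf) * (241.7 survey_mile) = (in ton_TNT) 0.005099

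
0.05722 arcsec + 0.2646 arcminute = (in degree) 0.004426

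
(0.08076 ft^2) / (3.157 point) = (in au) 4.503e-11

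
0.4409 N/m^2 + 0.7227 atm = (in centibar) 73.23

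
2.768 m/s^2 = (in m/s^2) 2.768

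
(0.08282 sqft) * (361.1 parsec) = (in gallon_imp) 1.886e+19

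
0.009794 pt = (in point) 0.009794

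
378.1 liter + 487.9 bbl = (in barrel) 490.3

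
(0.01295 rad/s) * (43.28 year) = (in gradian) 1.125e+09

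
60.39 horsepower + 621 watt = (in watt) 4.565e+04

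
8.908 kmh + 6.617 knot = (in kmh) 21.16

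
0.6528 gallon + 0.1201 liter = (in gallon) 0.6845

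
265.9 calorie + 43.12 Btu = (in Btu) 44.17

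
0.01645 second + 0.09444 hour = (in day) 0.003935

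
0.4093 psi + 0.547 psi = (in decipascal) 6.593e+04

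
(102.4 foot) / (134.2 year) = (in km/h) 2.655e-08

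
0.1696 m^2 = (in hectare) 1.696e-05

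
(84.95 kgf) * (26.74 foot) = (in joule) 6790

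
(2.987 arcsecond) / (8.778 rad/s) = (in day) 1.909e-11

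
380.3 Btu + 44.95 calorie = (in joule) 4.014e+05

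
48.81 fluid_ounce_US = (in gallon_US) 0.3813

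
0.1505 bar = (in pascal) 1.505e+04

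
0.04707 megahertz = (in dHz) 4.707e+05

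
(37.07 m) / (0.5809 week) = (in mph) 0.000236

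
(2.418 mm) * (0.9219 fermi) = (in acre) 5.508e-22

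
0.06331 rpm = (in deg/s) 0.3799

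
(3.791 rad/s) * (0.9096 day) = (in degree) 1.707e+07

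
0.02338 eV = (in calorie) 8.953e-22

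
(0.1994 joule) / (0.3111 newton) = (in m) 0.641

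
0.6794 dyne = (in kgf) 6.928e-07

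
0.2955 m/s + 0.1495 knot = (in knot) 0.7239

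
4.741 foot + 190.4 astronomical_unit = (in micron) 2.848e+19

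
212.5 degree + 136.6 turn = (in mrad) 8.62e+05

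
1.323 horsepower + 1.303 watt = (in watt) 987.9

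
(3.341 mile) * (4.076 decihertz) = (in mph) 4902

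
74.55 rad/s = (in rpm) 711.9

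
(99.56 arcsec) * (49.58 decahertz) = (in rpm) 2.285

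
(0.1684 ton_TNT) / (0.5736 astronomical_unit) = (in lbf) 0.001846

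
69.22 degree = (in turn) 0.1923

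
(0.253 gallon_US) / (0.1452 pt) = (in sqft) 201.3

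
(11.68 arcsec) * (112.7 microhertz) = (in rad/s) 6.382e-09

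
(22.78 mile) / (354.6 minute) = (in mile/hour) 3.854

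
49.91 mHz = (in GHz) 4.991e-11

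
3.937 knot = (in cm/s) 202.5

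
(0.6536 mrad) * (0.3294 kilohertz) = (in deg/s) 12.34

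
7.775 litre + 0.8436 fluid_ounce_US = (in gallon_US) 2.061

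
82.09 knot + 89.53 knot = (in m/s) 88.29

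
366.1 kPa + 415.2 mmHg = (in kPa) 421.5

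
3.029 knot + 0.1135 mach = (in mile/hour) 89.94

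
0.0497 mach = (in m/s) 16.92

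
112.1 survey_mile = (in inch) 7.103e+06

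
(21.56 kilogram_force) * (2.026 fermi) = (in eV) 2.674e+06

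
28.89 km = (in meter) 2.889e+04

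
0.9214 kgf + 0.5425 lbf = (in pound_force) 2.574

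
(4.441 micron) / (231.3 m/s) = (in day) 2.222e-13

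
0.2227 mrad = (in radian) 0.0002227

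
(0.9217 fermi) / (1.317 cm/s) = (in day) 8.1e-19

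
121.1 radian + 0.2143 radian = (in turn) 19.31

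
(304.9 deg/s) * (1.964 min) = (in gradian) 3.992e+04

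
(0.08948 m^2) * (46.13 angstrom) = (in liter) 4.128e-07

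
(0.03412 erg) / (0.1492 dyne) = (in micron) 2287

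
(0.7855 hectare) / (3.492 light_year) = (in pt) 6.74e-10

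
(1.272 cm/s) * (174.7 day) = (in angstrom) 1.92e+15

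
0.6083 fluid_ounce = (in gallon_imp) 0.003957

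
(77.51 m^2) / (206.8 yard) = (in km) 0.0004099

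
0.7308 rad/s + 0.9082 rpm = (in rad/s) 0.8259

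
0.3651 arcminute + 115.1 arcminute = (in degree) 1.924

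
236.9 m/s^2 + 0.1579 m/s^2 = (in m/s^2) 237.1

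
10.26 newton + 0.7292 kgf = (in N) 17.41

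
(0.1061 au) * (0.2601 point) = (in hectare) 145.6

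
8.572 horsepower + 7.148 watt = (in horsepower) 8.582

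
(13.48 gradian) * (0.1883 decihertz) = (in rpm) 0.03807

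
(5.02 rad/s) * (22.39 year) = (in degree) 2.031e+11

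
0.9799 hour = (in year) 0.0001119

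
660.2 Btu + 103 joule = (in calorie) 1.665e+05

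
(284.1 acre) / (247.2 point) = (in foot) 4.325e+07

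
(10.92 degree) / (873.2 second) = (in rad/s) 0.0002183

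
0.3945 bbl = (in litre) 62.72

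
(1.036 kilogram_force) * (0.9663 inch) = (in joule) 0.2494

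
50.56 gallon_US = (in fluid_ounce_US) 6472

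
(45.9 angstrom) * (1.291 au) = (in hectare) 0.08865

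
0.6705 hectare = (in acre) 1.657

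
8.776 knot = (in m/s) 4.515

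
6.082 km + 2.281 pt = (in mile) 3.779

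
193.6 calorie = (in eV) 5.056e+21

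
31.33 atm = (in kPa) 3175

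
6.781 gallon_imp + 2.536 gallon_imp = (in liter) 42.36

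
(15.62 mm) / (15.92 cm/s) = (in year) 3.111e-09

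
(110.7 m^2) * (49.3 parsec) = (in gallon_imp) 3.704e+22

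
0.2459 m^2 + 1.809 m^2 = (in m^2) 2.055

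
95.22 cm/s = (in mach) 0.002796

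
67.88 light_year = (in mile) 3.99e+14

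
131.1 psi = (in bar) 9.039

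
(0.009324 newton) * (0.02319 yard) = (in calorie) 4.725e-05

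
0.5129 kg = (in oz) 18.09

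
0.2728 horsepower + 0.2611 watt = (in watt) 203.7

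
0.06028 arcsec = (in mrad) 0.0002922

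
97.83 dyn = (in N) 0.0009783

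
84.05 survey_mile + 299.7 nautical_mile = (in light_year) 7.297e-11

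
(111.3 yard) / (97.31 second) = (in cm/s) 104.6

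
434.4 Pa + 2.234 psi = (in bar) 0.1584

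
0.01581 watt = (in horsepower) 2.12e-05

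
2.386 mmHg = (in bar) 0.003181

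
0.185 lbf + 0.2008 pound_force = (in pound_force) 0.3858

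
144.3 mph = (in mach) 0.1895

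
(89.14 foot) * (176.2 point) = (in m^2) 1.689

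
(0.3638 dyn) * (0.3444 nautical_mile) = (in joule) 0.00232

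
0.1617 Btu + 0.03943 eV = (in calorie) 40.77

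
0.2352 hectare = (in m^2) 2352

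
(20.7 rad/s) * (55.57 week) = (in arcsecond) 1.435e+14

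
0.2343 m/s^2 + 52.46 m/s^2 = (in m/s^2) 52.69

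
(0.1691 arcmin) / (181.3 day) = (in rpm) 2.999e-11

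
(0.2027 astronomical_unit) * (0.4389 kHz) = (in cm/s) 1.331e+15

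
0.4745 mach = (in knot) 314.1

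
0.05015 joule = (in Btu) 4.753e-05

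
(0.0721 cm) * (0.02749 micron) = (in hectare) 1.982e-15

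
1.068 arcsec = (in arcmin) 0.0178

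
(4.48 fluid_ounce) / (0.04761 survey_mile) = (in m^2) 1.729e-06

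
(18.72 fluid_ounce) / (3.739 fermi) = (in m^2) 1.481e+11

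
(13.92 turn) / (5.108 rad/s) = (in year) 5.43e-07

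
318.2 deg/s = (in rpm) 53.03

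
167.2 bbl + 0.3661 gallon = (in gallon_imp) 5848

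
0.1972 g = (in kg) 0.0001972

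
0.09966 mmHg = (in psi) 0.001927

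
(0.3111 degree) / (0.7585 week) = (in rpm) 1.13e-07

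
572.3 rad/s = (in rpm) 5465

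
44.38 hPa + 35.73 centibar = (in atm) 0.3964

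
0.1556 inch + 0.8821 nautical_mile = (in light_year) 1.727e-13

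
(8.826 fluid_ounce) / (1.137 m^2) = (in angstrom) 2.296e+06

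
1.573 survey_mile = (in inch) 9.967e+04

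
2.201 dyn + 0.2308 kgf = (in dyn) 2.263e+05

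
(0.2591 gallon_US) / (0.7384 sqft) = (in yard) 0.01564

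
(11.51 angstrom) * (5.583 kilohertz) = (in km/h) 2.313e-05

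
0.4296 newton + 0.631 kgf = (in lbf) 1.488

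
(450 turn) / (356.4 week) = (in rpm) 0.0001253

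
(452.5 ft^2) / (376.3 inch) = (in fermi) 4.398e+15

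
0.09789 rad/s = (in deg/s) 5.609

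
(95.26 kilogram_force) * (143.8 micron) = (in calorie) 0.03211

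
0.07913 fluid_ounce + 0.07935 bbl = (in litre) 12.62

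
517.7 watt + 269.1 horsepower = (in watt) 2.012e+05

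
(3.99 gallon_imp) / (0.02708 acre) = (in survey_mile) 1.028e-07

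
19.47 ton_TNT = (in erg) 8.146e+17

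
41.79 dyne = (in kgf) 4.261e-05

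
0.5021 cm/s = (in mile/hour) 0.01123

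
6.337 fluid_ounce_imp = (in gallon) 0.04757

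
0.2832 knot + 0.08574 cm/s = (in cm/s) 14.65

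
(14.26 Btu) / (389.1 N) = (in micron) 3.867e+07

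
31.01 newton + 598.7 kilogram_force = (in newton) 5902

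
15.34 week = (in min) 1.546e+05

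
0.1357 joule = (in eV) 8.47e+17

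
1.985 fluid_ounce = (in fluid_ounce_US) 1.985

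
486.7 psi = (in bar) 33.56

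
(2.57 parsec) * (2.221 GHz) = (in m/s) 1.761e+26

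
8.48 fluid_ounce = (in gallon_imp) 0.05516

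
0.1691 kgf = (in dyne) 1.658e+05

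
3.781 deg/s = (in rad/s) 0.06599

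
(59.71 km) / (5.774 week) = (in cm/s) 1.71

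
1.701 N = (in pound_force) 0.3824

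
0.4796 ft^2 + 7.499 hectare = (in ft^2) 8.072e+05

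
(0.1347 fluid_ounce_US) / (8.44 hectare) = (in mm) 4.72e-08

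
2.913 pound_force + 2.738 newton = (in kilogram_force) 1.601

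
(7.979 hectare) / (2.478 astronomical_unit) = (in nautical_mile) 1.162e-10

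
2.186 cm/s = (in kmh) 0.0787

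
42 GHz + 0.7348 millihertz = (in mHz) 4.2e+13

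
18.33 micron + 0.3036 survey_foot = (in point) 262.4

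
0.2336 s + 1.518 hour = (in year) 0.0001733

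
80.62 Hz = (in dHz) 806.2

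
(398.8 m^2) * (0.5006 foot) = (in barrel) 382.7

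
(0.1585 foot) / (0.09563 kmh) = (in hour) 0.0005052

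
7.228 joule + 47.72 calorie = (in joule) 206.9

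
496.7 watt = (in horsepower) 0.6661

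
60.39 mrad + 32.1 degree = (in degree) 35.56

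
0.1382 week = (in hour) 23.22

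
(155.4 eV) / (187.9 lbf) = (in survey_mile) 1.851e-23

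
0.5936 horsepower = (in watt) 442.6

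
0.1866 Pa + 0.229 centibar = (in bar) 0.002292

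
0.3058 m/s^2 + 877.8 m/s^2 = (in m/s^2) 878.1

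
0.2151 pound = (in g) 97.57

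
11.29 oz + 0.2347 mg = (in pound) 0.7056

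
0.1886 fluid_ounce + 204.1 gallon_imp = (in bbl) 5.836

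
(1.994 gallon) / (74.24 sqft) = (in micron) 1094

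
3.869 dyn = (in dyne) 3.869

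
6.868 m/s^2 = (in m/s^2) 6.868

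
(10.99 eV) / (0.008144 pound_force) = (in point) 1.378e-13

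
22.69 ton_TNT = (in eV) 5.925e+29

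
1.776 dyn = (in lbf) 3.993e-06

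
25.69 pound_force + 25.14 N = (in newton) 139.4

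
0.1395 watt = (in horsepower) 0.0001871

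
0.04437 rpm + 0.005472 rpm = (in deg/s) 0.2991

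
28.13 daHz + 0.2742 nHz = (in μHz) 2.813e+08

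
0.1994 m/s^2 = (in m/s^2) 0.1994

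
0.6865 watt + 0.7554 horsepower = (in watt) 564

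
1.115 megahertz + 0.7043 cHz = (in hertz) 1.115e+06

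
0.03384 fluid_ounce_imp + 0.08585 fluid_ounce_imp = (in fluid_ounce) 0.115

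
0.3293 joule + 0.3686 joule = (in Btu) 0.0006615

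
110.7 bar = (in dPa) 1.107e+08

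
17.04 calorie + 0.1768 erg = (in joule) 71.3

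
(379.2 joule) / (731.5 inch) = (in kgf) 2.081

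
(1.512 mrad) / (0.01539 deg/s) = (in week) 9.307e-06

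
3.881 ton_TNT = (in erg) 1.624e+17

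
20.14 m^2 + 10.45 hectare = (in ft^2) 1.125e+06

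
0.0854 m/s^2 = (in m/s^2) 0.0854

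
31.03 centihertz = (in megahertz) 3.103e-07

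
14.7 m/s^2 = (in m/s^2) 14.7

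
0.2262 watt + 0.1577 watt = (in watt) 0.3839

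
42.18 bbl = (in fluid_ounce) 2.268e+05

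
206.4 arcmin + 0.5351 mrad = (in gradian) 3.856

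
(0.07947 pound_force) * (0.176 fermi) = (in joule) 6.222e-17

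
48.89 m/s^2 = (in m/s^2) 48.89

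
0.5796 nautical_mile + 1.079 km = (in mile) 1.337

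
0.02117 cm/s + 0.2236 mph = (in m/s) 0.1002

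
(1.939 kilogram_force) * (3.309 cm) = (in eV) 3.927e+18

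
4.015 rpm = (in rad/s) 0.4204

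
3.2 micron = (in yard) 3.5e-06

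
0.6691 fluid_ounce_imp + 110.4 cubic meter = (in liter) 1.104e+05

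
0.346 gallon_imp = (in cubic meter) 0.001573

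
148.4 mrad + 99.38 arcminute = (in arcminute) 609.5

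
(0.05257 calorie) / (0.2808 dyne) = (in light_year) 8.28e-12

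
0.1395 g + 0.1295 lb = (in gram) 58.88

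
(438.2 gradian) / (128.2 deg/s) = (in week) 5.086e-06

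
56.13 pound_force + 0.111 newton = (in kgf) 25.47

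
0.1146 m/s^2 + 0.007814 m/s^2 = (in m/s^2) 0.1224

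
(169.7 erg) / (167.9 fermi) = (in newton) 1.011e+08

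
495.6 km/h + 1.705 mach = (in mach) 2.109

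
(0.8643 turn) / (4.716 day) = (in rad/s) 1.333e-05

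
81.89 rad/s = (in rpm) 782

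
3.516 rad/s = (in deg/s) 201.5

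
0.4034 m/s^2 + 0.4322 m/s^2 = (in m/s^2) 0.8356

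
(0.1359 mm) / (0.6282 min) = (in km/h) 1.298e-05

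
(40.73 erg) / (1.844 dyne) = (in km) 0.0002209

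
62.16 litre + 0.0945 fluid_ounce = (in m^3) 0.06216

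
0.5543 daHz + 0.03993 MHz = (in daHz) 3994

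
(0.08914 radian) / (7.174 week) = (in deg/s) 1.177e-06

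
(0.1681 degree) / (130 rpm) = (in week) 3.563e-10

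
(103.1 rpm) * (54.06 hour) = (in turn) 3.344e+05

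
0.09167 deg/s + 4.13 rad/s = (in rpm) 39.45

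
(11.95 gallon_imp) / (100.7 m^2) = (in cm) 0.05395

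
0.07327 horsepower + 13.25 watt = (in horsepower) 0.09104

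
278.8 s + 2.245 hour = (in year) 0.0002651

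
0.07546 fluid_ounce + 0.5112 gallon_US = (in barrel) 0.01219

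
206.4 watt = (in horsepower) 0.2768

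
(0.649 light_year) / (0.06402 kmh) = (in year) 1.095e+10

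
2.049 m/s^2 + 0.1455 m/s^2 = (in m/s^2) 2.195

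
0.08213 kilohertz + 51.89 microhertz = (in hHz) 0.8213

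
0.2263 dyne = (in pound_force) 5.087e-07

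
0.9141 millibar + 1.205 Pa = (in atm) 0.000914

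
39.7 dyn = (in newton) 0.000397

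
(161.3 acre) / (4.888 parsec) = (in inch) 1.704e-10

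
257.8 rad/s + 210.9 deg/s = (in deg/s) 1.498e+04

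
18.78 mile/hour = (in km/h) 30.22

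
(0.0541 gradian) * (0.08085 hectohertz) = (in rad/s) 0.006871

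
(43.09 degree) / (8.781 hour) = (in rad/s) 2.379e-05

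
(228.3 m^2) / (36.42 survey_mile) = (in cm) 0.3895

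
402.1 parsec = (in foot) 4.071e+19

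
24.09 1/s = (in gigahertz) 2.409e-08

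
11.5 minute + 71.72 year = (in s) 2.262e+09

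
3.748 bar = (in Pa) 3.748e+05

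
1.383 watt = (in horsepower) 0.001855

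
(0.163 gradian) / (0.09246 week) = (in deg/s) 2.623e-06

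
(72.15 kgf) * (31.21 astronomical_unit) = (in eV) 2.062e+34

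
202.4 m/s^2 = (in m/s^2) 202.4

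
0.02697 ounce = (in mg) 764.6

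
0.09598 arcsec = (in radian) 4.653e-07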